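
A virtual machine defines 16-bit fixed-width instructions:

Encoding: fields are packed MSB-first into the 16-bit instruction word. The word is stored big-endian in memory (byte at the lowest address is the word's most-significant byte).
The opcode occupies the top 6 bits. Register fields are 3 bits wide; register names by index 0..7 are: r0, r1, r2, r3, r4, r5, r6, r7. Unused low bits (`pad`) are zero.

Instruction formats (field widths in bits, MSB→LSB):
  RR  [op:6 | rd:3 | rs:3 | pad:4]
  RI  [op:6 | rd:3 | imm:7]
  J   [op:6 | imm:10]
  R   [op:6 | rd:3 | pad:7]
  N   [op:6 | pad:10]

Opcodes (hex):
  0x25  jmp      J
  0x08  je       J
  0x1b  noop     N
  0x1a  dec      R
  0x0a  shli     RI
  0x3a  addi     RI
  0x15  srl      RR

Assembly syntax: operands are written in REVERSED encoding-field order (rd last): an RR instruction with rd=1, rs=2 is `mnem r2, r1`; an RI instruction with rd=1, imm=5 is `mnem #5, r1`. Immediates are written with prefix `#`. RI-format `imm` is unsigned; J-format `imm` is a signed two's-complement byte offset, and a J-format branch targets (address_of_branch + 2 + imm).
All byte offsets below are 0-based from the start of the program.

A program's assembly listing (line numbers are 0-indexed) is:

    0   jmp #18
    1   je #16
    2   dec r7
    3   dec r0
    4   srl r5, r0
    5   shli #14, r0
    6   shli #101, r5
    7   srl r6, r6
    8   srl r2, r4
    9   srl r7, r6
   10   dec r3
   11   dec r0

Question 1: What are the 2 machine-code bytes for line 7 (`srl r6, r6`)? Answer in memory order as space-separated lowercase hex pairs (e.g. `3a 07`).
L7: srl op=0x15:6|rd=6:3|rs=6:3|pad=0:4 ⇒ 0x5760 ⇒ big 57 60

57 60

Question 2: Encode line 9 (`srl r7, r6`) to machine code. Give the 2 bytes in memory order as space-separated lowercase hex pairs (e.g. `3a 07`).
57 70

line 9 (srl): pack op=0x15:6|rd=6:3|rs=7:3|pad=0:4 = 0x5770; big→ 57 70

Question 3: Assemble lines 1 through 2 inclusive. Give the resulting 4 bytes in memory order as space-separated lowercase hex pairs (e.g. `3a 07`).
line 1 (je): pack op=0x8:6|imm=16:10 = 0x2010; big→ 20 10
line 2 (dec): pack op=0x1a:6|rd=7:3|pad=0:7 = 0x6b80; big→ 6b 80

20 10 6b 80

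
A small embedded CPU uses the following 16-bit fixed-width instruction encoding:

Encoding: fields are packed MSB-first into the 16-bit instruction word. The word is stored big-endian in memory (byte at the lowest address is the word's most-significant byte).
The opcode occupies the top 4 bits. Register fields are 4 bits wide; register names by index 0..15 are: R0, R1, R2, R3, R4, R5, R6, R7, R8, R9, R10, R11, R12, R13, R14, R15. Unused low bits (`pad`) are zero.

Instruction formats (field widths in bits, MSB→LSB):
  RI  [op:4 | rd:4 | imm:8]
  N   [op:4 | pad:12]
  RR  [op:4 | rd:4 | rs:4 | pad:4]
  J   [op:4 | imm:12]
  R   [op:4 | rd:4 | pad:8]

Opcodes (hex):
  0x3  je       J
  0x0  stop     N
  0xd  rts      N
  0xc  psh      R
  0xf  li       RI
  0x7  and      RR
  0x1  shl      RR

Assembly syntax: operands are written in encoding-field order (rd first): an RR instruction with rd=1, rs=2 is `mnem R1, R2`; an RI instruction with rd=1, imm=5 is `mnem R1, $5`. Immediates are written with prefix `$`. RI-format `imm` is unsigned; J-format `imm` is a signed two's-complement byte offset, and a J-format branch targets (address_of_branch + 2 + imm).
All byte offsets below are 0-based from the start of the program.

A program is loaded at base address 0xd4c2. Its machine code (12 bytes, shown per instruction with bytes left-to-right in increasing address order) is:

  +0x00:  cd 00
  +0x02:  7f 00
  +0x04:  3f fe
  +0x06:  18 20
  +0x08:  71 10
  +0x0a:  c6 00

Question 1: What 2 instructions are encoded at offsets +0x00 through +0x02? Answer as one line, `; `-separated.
psh R13; and R15, R0

@+00  big-endian(cd 00) = 0xcd00
  opcode bits[15:12]=0xc: psh/R
  rd@[11:8]=0xd ⇒ R13
@+02  big-endian(7f 00) = 0x7f00
  opcode bits[15:12]=0x7: and/RR
  rd@[11:8]=0xf ⇒ R15
  rs@[7:4]=0x0 ⇒ R0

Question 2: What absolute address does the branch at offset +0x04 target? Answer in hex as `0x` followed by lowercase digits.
0xd4c6

[04] 3f fe → 0x3ffe
  top 4b → 0x3 → je [J]
  imm: (w>>0)&0xfff=0xffe (s12→-2) → $-2
  target = base 0xd4c2 + off 0x04 + 2 + imm -2 = 0xd4c6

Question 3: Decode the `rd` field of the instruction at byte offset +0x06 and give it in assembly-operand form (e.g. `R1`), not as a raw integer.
R8

+0x06: 18 20 ⇒ word 0x1820 (big)
  opcode bits[15:12]=0x1: shl/RR
  [11:8] rd=8 = R8
  [7:4] rs=2 = R2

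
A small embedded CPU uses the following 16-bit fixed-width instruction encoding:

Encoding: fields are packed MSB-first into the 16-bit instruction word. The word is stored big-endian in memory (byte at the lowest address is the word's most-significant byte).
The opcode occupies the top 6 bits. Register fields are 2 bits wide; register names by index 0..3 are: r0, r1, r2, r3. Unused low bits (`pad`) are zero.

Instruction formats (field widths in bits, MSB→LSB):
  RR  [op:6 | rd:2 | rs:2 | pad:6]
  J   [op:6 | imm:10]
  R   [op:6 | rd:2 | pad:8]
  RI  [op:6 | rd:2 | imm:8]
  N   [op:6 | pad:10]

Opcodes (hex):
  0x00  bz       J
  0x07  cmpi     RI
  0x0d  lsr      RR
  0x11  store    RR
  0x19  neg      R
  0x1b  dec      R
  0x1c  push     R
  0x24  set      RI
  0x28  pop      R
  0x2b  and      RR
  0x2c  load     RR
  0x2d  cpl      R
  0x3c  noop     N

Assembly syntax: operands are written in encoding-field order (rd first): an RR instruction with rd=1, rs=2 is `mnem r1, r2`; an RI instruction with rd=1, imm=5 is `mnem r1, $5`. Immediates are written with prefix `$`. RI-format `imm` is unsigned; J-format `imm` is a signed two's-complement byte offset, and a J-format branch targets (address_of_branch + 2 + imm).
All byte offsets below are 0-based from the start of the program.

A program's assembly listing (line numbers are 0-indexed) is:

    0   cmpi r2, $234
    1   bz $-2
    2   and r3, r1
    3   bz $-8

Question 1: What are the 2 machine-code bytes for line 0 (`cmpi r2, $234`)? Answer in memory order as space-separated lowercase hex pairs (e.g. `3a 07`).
0. cmpi fields op=0x7:6|rd=2:2|imm=234:8 → word 1eeah → 1e ea

1e ea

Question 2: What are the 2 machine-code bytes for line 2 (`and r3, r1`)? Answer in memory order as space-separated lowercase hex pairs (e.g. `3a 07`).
line 2 (and): pack op=0x2b:6|rd=3:2|rs=1:2|pad=0:6 = 0xaf40; big→ af 40

af 40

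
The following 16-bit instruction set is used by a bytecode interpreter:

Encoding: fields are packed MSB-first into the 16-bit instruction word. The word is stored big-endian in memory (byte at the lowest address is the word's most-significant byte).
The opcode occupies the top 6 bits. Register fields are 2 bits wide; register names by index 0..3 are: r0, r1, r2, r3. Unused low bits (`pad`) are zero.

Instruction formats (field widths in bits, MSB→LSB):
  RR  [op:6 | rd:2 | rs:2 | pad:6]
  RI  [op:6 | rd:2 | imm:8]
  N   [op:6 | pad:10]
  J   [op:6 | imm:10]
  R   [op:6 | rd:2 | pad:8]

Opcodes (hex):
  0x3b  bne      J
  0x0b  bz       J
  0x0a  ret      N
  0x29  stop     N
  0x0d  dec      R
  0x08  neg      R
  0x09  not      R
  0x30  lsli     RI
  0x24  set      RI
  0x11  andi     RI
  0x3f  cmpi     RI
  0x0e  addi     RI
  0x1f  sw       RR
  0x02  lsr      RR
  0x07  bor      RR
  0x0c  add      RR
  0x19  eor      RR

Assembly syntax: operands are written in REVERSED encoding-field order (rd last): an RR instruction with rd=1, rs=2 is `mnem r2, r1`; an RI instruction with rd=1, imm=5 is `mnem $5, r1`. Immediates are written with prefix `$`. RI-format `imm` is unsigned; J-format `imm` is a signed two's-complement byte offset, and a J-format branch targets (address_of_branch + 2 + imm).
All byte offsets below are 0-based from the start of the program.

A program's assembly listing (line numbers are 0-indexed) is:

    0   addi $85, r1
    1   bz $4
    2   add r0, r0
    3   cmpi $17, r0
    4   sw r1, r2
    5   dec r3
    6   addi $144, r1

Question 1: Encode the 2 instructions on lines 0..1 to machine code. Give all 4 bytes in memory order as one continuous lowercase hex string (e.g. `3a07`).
L0: addi op=0xe:6|rd=1:2|imm=85:8 ⇒ 0x3955 ⇒ big 39 55
L1: bz op=0xb:6|imm=4:10 ⇒ 0x2c04 ⇒ big 2c 04

39552c04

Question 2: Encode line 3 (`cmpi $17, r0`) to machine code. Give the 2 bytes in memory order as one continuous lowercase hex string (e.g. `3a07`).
3. cmpi fields op=0x3f:6|rd=0:2|imm=17:8 → word fc11h → fc 11

fc11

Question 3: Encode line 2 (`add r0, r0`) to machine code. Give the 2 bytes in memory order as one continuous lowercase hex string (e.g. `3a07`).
L2: add op=0xc:6|rd=0:2|rs=0:2|pad=0:6 ⇒ 0x3000 ⇒ big 30 00

3000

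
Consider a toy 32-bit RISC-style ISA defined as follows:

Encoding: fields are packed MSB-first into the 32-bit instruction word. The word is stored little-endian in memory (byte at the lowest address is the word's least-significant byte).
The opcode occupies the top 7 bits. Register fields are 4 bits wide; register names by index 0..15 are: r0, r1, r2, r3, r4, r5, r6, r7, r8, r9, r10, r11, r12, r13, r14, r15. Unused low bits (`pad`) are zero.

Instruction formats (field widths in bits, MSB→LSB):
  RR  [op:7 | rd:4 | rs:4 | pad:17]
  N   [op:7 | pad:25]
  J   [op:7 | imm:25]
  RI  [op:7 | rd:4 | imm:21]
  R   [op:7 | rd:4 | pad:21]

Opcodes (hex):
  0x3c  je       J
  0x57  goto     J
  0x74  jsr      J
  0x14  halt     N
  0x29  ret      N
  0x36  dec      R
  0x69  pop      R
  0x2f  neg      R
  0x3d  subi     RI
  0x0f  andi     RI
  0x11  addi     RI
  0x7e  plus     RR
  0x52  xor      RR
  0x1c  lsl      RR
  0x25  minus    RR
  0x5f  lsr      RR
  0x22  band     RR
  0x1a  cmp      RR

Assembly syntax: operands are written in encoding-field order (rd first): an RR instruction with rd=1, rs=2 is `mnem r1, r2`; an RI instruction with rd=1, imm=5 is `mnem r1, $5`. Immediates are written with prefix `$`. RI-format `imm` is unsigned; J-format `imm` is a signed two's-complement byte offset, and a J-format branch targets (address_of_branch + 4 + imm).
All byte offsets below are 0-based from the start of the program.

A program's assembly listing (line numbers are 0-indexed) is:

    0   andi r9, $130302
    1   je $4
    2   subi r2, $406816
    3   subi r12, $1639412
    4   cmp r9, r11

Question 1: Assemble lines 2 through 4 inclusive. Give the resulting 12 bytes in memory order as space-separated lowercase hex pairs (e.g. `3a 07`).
L2: subi op=0x3d:7|rd=2:4|imm=406816:21 ⇒ 0x7a463520 ⇒ little 20 35 46 7a
L3: subi op=0x3d:7|rd=12:4|imm=1639412:21 ⇒ 0x7b9903f4 ⇒ little f4 03 99 7b
L4: cmp op=0x1a:7|rd=9:4|rs=11:4|pad=0:17 ⇒ 0x35360000 ⇒ little 00 00 36 35

20 35 46 7a f4 03 99 7b 00 00 36 35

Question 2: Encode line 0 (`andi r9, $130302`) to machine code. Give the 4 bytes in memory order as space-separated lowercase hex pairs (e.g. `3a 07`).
L0: andi op=0xf:7|rd=9:4|imm=130302:21 ⇒ 0x1f21fcfe ⇒ little fe fc 21 1f

fe fc 21 1f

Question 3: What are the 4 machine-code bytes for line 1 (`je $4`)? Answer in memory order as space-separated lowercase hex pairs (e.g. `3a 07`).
line 1 (je): pack op=0x3c:7|imm=4:25 = 0x78000004; little→ 04 00 00 78

04 00 00 78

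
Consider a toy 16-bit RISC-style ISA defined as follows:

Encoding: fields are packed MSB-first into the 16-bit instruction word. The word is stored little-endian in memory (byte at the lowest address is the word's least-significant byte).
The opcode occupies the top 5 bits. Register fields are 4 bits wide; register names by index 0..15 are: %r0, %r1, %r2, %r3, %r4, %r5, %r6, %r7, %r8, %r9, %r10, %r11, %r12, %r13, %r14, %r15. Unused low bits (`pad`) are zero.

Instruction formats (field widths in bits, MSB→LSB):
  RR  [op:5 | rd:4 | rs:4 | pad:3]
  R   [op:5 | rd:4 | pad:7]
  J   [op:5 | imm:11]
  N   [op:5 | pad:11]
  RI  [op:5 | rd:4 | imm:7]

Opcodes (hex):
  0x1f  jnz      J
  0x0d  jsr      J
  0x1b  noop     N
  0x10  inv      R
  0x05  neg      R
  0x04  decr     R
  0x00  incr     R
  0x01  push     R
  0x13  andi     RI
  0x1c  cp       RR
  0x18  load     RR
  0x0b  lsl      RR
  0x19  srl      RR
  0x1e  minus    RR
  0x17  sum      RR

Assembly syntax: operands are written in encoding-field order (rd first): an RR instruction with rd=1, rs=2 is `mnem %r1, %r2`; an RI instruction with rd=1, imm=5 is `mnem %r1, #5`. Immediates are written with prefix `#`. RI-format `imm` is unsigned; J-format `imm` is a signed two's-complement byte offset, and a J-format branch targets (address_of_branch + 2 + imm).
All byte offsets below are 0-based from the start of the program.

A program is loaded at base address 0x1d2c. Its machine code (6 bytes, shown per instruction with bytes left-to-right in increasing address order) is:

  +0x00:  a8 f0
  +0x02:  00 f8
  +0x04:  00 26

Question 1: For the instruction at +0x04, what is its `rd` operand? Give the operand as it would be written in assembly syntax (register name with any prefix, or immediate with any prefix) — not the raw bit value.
%r12

+0x04: 00 26 ⇒ word 0x2600 (little)
  opcode bits[15:11]=0x4: decr/R
  rd@[10:7]=0xc ⇒ %r12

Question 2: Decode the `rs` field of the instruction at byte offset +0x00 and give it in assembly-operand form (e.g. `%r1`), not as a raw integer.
off 0x00: read a8 f0 as little → 0xf0a8
  opcode bits[15:11]=0x1e: minus/RR
  rd@[10:7]=0x1 ⇒ %r1
  rs@[6:3]=0x5 ⇒ %r5

%r5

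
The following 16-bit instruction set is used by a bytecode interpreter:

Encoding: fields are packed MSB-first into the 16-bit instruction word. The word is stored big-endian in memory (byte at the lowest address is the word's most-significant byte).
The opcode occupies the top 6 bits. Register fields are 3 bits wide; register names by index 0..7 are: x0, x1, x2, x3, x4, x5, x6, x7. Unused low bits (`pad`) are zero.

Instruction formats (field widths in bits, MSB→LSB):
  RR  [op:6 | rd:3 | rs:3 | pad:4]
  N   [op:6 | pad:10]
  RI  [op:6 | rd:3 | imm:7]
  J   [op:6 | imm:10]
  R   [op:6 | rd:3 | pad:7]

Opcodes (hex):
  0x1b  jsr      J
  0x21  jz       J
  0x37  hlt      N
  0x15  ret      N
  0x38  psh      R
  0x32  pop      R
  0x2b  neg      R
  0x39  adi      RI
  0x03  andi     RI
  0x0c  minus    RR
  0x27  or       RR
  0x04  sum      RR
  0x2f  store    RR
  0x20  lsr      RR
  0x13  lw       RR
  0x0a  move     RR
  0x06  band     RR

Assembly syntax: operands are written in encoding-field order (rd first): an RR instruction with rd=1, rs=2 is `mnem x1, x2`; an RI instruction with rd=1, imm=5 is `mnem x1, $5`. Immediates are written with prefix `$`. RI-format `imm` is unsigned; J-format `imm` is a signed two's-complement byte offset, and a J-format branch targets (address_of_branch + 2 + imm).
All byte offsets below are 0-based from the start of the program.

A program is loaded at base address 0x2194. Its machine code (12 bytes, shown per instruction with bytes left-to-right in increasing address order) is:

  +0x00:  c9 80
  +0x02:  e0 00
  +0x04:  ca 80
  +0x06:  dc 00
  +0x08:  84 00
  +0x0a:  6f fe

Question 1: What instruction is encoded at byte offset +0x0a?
jsr $-2

@+0a  big-endian(6f fe) = 0x6ffe
  top 6b → 0x1b → jsr [J]
  [9:0] imm=1022 (s10→-2) = $-2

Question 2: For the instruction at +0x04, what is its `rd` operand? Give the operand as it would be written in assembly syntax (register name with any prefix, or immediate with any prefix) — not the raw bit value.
x5

+0x04: ca 80 ⇒ word 0xca80 (big)
  op=0xca80>>10=0x32 ⇒ pop (R)
  rd: (w>>7)&0x7=0x5 → x5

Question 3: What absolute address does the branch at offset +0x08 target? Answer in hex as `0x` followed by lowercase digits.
0x219e

+0x08: 84 00 ⇒ word 0x8400 (big)
  op=0x8400>>10=0x21 ⇒ jz (J)
  imm@[9:0]=0x0 ⇒ $0
  target = base 0x2194 + off 0x08 + 2 + imm 0 = 0x219e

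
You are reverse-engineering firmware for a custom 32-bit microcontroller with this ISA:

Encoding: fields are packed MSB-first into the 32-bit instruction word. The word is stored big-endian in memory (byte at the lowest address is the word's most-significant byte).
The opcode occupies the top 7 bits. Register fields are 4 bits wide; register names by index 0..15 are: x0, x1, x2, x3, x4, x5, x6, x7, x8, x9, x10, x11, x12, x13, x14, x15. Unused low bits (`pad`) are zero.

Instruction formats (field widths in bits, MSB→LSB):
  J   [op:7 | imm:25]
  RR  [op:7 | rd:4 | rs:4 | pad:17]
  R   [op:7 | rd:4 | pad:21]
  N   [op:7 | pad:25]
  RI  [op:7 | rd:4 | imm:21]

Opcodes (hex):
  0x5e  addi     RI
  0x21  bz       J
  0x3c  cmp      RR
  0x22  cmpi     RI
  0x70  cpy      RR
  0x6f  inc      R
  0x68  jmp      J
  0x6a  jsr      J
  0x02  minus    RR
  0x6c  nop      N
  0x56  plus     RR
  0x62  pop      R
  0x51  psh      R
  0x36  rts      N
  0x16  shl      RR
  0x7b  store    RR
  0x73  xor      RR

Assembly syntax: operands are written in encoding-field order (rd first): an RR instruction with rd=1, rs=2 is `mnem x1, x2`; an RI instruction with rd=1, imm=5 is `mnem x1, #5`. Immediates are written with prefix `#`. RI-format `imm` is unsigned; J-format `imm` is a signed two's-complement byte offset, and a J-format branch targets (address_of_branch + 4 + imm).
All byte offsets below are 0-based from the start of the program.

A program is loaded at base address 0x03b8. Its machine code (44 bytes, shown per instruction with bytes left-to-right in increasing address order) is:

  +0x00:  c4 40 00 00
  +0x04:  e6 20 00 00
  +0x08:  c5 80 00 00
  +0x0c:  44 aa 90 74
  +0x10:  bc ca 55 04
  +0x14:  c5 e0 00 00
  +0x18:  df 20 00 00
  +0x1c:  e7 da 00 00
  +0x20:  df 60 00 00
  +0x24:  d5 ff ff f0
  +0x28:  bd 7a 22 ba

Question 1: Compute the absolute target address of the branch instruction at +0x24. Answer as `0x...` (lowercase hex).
[24] d5 ff ff f0 → 0xd5fffff0
  opcode bits[31:25]=0x6a: jsr/J
  imm@[24:0]=0x1fffff0 (s25→-16) ⇒ #-16
  target = base 0x03b8 + off 0x24 + 4 + imm -16 = 0x03d0

0x03d0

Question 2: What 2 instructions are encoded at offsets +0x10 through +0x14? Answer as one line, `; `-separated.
addi x6, #677124; pop x15

off 0x10: read bc ca 55 04 as big → 0xbcca5504
  op=0xbcca5504>>25=0x5e ⇒ addi (RI)
  rd: (w>>21)&0xf=0x6 → x6
  imm: (w>>0)&0x1fffff=0xa5504 → #677124
off 0x14: read c5 e0 00 00 as big → 0xc5e00000
  op=0xc5e00000>>25=0x62 ⇒ pop (R)
  rd: (w>>21)&0xf=0xf → x15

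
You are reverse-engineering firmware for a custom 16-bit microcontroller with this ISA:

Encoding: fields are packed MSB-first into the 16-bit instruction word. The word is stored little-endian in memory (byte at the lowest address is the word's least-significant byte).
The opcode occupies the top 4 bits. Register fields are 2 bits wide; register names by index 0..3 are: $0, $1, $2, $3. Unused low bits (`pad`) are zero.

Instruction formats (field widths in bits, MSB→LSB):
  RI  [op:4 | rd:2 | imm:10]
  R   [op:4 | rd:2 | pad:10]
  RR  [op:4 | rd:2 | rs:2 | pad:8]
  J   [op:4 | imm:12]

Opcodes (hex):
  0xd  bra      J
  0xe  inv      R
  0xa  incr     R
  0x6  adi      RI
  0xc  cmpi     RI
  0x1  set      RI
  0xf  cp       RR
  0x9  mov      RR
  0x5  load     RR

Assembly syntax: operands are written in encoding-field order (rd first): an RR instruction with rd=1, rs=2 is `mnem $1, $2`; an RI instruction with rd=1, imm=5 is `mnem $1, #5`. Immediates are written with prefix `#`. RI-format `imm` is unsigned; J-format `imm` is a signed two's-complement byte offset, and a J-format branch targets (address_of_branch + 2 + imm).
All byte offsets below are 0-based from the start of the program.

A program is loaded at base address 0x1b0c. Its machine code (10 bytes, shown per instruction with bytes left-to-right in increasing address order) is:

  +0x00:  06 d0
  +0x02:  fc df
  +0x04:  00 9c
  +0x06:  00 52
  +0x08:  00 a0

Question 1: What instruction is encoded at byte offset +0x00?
bra #6

@+00  little-endian(06 d0) = 0xd006
  op=0xd006>>12=0xd ⇒ bra (J)
  imm@[11:0]=0x6 ⇒ #6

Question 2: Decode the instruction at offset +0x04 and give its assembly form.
@+04  little-endian(00 9c) = 0x9c00
  opcode bits[15:12]=0x9: mov/RR
  rd: (w>>10)&0x3=0x3 → $3
  rs: (w>>8)&0x3=0x0 → $0

mov $3, $0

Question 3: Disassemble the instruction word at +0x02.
+0x02: fc df ⇒ word 0xdffc (little)
  top 4b → 0xd → bra [J]
  imm: (w>>0)&0xfff=0xffc (s12→-4) → #-4

bra #-4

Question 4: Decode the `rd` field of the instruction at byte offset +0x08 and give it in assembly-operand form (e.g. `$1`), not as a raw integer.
[08] 00 a0 → 0xa000
  top 4b → 0xa → incr [R]
  rd@[11:10]=0x0 ⇒ $0

$0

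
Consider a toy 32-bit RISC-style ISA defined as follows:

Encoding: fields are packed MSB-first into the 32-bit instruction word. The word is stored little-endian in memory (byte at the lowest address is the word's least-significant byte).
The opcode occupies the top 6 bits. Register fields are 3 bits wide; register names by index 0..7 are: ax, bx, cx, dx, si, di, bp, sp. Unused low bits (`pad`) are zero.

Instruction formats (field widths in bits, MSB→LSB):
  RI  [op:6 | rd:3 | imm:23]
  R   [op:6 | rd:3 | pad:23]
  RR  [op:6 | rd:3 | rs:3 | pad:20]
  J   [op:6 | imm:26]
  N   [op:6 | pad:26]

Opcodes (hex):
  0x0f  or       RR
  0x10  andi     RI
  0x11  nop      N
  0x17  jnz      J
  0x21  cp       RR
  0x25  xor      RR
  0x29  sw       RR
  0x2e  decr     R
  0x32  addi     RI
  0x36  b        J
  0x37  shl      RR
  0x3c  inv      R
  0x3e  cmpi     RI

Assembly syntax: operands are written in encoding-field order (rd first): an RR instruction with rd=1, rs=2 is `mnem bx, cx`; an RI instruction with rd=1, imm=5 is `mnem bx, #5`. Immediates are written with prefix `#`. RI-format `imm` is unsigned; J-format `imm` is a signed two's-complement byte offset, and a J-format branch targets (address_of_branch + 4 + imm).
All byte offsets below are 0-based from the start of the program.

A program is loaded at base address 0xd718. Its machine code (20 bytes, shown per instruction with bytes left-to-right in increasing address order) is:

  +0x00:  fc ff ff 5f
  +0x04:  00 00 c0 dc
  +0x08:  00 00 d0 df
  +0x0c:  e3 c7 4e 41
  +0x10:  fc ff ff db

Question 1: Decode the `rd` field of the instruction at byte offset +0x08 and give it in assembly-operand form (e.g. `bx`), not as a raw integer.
[08] 00 00 d0 df → 0xdfd00000
  op=0xdfd00000>>26=0x37 ⇒ shl (RR)
  rd@[25:23]=0x7 ⇒ sp
  rs@[22:20]=0x5 ⇒ di

sp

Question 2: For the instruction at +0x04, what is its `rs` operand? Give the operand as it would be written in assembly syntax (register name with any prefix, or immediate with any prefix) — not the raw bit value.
si

off 0x04: read 00 00 c0 dc as little → 0xdcc00000
  top 6b → 0x37 → shl [RR]
  rd: (w>>23)&0x7=0x1 → bx
  rs: (w>>20)&0x7=0x4 → si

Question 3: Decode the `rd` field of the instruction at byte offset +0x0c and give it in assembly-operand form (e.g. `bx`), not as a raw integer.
cx

@+0c  little-endian(e3 c7 4e 41) = 0x414ec7e3
  op=0x414ec7e3>>26=0x10 ⇒ andi (RI)
  rd@[25:23]=0x2 ⇒ cx
  imm@[22:0]=0x4ec7e3 ⇒ #5162979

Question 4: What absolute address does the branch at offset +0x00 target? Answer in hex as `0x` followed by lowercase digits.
off 0x00: read fc ff ff 5f as little → 0x5ffffffc
  top 6b → 0x17 → jnz [J]
  imm: (w>>0)&0x3ffffff=0x3fffffc (s26→-4) → #-4
  target = base 0xd718 + off 0x00 + 4 + imm -4 = 0xd718

0xd718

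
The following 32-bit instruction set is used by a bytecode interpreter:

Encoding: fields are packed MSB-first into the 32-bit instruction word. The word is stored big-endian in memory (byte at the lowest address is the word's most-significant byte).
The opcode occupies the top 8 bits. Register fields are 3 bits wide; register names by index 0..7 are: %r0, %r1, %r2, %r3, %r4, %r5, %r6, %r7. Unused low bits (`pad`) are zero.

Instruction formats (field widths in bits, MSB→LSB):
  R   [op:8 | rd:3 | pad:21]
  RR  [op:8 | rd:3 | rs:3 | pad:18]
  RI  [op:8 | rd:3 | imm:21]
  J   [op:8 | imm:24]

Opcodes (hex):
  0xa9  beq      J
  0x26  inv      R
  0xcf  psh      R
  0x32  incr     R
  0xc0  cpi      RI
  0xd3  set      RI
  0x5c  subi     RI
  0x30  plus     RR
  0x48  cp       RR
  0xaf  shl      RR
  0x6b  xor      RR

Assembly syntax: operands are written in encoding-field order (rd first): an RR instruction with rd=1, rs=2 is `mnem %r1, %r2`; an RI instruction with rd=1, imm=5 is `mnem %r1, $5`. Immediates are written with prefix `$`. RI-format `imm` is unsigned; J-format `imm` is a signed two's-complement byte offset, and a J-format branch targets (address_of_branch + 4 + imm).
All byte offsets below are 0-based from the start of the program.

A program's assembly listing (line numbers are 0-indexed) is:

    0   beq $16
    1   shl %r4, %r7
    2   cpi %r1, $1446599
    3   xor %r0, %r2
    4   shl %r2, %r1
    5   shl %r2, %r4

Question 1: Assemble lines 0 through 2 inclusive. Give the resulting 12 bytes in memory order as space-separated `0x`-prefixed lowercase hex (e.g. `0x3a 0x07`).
0xa9 0x00 0x00 0x10 0xaf 0x9c 0x00 0x00 0xc0 0x36 0x12 0xc7

L0: beq op=0xa9:8|imm=16:24 ⇒ 0xa9000010 ⇒ big a9 00 00 10
L1: shl op=0xaf:8|rd=4:3|rs=7:3|pad=0:18 ⇒ 0xaf9c0000 ⇒ big af 9c 00 00
L2: cpi op=0xc0:8|rd=1:3|imm=1446599:21 ⇒ 0xc03612c7 ⇒ big c0 36 12 c7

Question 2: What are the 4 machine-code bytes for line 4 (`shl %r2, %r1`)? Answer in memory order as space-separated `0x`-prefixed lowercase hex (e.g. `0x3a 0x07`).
4. shl fields op=0xaf:8|rd=2:3|rs=1:3|pad=0:18 → word af440000h → af 44 00 00

0xaf 0x44 0x00 0x00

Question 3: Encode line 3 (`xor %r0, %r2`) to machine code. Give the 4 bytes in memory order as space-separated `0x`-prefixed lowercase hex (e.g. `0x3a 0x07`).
line 3 (xor): pack op=0x6b:8|rd=0:3|rs=2:3|pad=0:18 = 0x6b080000; big→ 6b 08 00 00

0x6b 0x08 0x00 0x00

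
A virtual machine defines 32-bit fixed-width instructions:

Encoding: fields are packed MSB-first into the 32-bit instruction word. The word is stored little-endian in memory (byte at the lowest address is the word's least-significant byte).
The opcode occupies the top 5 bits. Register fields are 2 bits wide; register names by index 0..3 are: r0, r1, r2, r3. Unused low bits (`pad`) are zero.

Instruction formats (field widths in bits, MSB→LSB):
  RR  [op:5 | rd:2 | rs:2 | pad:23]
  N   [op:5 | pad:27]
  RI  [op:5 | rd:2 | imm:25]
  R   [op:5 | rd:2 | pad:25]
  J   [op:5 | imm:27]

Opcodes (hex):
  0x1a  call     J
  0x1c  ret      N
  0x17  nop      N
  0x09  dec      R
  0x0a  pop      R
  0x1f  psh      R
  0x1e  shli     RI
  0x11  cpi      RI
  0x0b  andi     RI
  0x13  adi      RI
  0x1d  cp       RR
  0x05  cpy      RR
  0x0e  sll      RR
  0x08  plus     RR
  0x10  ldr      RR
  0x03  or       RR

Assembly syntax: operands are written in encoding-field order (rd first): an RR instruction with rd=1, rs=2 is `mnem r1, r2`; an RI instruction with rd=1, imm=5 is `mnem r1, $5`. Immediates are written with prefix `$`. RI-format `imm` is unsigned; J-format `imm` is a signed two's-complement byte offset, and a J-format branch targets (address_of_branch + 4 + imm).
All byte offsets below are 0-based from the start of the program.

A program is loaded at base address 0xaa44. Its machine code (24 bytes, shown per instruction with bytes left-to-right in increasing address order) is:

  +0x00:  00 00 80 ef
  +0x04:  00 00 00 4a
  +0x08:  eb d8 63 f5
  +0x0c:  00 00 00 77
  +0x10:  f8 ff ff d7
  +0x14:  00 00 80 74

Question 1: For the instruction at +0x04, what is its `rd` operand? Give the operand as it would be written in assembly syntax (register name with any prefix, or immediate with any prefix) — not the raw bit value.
+0x04: 00 00 00 4a ⇒ word 0x4a000000 (little)
  opcode bits[31:27]=0x9: dec/R
  rd: (w>>25)&0x3=0x1 → r1

r1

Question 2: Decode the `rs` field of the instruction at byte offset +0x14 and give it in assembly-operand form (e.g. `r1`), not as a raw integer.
r1

[14] 00 00 80 74 → 0x74800000
  opcode bits[31:27]=0xe: sll/RR
  rd: (w>>25)&0x3=0x2 → r2
  rs: (w>>23)&0x3=0x1 → r1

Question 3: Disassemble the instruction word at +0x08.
shli r2, $23320811

off 0x08: read eb d8 63 f5 as little → 0xf563d8eb
  top 5b → 0x1e → shli [RI]
  rd: (w>>25)&0x3=0x2 → r2
  imm: (w>>0)&0x1ffffff=0x163d8eb → $23320811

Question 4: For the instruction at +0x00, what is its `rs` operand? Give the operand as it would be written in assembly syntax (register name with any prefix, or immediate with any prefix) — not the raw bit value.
off 0x00: read 00 00 80 ef as little → 0xef800000
  top 5b → 0x1d → cp [RR]
  rd: (w>>25)&0x3=0x3 → r3
  rs: (w>>23)&0x3=0x3 → r3

r3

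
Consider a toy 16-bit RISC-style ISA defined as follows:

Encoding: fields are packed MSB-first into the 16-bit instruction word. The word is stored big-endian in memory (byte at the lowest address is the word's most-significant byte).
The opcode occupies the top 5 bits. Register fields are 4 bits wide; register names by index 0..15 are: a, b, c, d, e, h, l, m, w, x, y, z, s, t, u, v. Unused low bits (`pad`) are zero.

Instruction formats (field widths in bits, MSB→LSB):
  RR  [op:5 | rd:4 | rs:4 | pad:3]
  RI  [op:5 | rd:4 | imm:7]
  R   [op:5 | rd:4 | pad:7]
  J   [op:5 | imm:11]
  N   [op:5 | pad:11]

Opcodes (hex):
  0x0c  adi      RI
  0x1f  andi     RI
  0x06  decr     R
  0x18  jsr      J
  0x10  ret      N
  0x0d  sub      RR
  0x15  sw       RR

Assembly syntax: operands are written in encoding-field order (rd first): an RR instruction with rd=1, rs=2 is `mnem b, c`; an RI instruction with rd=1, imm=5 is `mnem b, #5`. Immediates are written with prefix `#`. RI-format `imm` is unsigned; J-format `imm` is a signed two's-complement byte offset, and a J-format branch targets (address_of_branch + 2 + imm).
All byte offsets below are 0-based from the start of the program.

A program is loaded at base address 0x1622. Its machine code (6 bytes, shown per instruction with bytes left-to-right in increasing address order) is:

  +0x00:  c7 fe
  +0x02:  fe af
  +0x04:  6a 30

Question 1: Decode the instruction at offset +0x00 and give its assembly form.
jsr #-2

@+00  big-endian(c7 fe) = 0xc7fe
  opcode bits[15:11]=0x18: jsr/J
  [10:0] imm=2046 (s11→-2) = #-2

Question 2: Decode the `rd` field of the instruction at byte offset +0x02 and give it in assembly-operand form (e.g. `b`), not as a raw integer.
+0x02: fe af ⇒ word 0xfeaf (big)
  opcode bits[15:11]=0x1f: andi/RI
  rd@[10:7]=0xd ⇒ t
  imm@[6:0]=0x2f ⇒ #47

t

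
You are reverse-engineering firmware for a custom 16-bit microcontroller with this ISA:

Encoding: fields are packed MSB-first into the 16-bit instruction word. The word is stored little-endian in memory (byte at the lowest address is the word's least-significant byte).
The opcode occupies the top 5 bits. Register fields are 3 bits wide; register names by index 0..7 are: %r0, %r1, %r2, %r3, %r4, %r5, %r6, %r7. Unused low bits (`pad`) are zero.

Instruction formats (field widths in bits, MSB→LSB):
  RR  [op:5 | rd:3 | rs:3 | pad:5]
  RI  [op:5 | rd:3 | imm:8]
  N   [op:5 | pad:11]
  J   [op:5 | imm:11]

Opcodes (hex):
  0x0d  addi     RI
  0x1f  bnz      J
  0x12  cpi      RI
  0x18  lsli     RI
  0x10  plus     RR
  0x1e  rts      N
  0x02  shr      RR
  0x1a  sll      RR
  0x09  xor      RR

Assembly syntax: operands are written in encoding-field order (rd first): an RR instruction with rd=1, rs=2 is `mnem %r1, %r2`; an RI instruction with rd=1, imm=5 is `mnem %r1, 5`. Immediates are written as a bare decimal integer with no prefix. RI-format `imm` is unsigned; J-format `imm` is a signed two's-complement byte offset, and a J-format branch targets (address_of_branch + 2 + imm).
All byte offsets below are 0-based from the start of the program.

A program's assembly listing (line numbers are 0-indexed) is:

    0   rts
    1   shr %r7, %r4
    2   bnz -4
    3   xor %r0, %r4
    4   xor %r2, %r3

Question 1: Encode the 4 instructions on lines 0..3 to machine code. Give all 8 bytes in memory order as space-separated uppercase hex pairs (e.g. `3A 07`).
00 F0 80 17 FC FF 80 48

line 0 (rts): pack op=0x1e:5|pad=0:11 = 0xf000; little→ 00 f0
line 1 (shr): pack op=0x2:5|rd=7:3|rs=4:3|pad=0:5 = 0x1780; little→ 80 17
line 2 (bnz): pack op=0x1f:5|imm=-4:11 = 0xfffc; little→ fc ff
line 3 (xor): pack op=0x9:5|rd=0:3|rs=4:3|pad=0:5 = 0x4880; little→ 80 48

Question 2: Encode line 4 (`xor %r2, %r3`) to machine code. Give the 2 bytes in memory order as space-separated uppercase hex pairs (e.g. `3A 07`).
60 4A

line 4 (xor): pack op=0x9:5|rd=2:3|rs=3:3|pad=0:5 = 0x4a60; little→ 60 4a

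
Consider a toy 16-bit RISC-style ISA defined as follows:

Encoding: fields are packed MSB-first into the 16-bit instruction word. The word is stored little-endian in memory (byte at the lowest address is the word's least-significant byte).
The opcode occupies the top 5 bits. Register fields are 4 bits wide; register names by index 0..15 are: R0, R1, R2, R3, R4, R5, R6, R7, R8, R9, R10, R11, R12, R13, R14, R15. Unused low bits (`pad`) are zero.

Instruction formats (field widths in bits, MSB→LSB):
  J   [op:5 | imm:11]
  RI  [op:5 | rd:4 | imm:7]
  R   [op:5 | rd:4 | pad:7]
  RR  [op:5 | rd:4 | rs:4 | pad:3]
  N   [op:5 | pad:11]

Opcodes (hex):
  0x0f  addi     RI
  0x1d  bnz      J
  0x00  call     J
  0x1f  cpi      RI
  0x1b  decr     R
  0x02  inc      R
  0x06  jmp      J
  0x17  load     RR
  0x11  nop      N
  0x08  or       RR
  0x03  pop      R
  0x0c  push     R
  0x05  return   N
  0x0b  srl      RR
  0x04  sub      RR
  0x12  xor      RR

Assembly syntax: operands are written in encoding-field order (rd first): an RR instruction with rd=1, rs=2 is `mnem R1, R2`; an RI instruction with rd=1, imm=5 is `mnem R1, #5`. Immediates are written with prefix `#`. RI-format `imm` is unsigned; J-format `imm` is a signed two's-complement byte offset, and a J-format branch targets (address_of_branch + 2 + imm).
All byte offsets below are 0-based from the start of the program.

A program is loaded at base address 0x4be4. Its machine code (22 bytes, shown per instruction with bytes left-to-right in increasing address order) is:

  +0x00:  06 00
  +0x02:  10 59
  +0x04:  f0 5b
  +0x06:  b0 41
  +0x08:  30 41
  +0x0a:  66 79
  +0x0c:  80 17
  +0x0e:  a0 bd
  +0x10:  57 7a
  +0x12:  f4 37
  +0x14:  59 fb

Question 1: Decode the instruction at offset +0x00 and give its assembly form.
off 0x00: read 06 00 as little → 0x0006
  opcode bits[15:11]=0x0: call/J
  imm: (w>>0)&0x7ff=0x6 → #6

call #6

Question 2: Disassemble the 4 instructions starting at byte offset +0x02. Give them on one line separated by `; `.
off 0x02: read 10 59 as little → 0x5910
  opcode bits[15:11]=0xb: srl/RR
  rd@[10:7]=0x2 ⇒ R2
  rs@[6:3]=0x2 ⇒ R2
off 0x04: read f0 5b as little → 0x5bf0
  opcode bits[15:11]=0xb: srl/RR
  rd@[10:7]=0x7 ⇒ R7
  rs@[6:3]=0xe ⇒ R14
off 0x06: read b0 41 as little → 0x41b0
  opcode bits[15:11]=0x8: or/RR
  rd@[10:7]=0x3 ⇒ R3
  rs@[6:3]=0x6 ⇒ R6
off 0x08: read 30 41 as little → 0x4130
  opcode bits[15:11]=0x8: or/RR
  rd@[10:7]=0x2 ⇒ R2
  rs@[6:3]=0x6 ⇒ R6

srl R2, R2; srl R7, R14; or R3, R6; or R2, R6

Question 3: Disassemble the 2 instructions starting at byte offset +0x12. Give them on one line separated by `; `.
jmp #-12; cpi R6, #89

@+12  little-endian(f4 37) = 0x37f4
  op=0x37f4>>11=0x6 ⇒ jmp (J)
  imm: (w>>0)&0x7ff=0x7f4 (s11→-12) → #-12
@+14  little-endian(59 fb) = 0xfb59
  op=0xfb59>>11=0x1f ⇒ cpi (RI)
  rd: (w>>7)&0xf=0x6 → R6
  imm: (w>>0)&0x7f=0x59 → #89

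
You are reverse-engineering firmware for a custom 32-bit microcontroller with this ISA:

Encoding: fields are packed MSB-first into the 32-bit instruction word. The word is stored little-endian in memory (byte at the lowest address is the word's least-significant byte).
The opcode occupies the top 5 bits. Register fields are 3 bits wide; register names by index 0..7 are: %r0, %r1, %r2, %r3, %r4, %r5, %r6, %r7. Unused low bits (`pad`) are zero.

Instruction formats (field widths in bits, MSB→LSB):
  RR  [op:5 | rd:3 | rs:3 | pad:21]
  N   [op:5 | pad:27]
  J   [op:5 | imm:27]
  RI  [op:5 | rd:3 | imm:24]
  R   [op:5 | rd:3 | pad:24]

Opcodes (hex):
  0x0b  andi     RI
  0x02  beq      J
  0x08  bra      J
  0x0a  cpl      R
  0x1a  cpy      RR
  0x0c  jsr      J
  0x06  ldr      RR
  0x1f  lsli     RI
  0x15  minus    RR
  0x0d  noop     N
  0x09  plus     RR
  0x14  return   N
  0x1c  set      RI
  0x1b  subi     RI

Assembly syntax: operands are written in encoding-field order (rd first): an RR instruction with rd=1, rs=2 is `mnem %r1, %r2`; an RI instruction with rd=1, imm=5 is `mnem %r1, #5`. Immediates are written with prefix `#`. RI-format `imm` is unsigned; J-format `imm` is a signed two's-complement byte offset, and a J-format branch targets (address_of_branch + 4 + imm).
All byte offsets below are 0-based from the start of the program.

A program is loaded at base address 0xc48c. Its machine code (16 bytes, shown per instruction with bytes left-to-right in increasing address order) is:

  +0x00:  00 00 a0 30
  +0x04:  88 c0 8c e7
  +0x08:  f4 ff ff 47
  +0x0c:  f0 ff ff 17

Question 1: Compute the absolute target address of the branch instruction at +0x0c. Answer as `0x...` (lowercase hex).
0xc48c

@+0c  little-endian(f0 ff ff 17) = 0x17fffff0
  top 5b → 0x2 → beq [J]
  imm@[26:0]=0x7fffff0 (s27→-16) ⇒ #-16
  target = base 0xc48c + off 0x0c + 4 + imm -16 = 0xc48c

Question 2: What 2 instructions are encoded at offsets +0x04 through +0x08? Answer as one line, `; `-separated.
off 0x04: read 88 c0 8c e7 as little → 0xe78cc088
  top 5b → 0x1c → set [RI]
  rd: (w>>24)&0x7=0x7 → %r7
  imm: (w>>0)&0xffffff=0x8cc088 → #9224328
off 0x08: read f4 ff ff 47 as little → 0x47fffff4
  top 5b → 0x8 → bra [J]
  imm: (w>>0)&0x7ffffff=0x7fffff4 (s27→-12) → #-12

set %r7, #9224328; bra #-12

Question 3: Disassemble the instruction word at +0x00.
ldr %r0, %r5

off 0x00: read 00 00 a0 30 as little → 0x30a00000
  op=0x30a00000>>27=0x6 ⇒ ldr (RR)
  [26:24] rd=0 = %r0
  [23:21] rs=5 = %r5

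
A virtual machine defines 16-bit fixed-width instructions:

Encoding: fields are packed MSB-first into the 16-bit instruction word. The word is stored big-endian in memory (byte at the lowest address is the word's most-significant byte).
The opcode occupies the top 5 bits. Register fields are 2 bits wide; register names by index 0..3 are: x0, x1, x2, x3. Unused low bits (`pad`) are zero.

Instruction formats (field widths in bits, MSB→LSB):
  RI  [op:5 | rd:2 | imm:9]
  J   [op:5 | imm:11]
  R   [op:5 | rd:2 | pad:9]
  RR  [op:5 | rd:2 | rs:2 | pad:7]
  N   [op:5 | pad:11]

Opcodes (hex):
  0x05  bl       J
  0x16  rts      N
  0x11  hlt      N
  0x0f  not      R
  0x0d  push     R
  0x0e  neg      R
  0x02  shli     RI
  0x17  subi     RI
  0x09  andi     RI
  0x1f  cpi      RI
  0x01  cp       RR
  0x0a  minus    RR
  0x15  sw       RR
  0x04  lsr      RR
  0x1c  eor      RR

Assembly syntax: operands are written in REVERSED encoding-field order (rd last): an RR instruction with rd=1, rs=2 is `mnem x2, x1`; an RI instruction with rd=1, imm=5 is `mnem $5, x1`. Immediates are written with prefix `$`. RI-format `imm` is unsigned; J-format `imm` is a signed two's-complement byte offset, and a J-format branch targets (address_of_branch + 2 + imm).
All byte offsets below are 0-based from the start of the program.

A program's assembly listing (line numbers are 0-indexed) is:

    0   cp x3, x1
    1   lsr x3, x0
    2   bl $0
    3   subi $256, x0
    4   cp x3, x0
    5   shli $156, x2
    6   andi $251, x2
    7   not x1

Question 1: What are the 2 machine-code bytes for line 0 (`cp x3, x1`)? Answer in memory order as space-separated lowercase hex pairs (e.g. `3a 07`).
line 0 (cp): pack op=0x1:5|rd=1:2|rs=3:2|pad=0:7 = 0x0b80; big→ 0b 80

0b 80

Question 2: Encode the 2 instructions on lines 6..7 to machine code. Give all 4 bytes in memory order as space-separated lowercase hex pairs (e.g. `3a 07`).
line 6 (andi): pack op=0x9:5|rd=2:2|imm=251:9 = 0x4cfb; big→ 4c fb
line 7 (not): pack op=0xf:5|rd=1:2|pad=0:9 = 0x7a00; big→ 7a 00

4c fb 7a 00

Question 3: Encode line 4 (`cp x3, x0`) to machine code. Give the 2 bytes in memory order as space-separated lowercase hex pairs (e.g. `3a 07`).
09 80

4. cp fields op=0x1:5|rd=0:2|rs=3:2|pad=0:7 → word 0980h → 09 80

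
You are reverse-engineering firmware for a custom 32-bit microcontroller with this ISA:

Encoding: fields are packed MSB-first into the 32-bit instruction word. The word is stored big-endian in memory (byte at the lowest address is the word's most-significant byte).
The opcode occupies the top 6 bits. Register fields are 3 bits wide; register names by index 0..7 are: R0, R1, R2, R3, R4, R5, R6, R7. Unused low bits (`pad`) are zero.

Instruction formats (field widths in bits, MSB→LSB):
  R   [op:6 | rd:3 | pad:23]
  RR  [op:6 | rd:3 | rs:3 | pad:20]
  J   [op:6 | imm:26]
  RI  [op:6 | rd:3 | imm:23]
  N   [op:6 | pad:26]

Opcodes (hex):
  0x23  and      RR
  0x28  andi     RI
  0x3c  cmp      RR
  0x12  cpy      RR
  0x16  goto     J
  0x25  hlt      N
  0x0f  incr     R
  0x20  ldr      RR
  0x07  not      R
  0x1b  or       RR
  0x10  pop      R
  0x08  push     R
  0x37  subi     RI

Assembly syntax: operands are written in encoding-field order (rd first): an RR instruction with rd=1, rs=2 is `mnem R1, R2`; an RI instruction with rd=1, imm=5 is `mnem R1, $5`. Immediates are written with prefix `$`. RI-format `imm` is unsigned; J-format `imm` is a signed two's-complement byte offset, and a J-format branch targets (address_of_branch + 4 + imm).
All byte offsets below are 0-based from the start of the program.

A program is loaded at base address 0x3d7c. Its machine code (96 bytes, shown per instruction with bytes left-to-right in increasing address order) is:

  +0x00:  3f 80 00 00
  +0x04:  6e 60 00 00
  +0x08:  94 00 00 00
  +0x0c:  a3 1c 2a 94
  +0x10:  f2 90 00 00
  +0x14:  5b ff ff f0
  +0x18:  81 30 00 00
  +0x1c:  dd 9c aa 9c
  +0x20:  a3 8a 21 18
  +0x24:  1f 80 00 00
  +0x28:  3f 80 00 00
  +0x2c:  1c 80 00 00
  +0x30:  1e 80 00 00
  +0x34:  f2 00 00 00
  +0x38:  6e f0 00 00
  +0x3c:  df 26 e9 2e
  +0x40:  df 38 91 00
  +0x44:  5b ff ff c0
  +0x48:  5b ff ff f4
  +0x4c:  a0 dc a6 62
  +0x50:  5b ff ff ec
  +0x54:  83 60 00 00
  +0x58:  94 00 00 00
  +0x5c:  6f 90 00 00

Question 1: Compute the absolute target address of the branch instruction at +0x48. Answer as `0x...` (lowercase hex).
off 0x48: read 5b ff ff f4 as big → 0x5bfffff4
  opcode bits[31:26]=0x16: goto/J
  imm@[25:0]=0x3fffff4 (s26→-12) ⇒ $-12
  target = base 0x3d7c + off 0x48 + 4 + imm -12 = 0x3dbc

0x3dbc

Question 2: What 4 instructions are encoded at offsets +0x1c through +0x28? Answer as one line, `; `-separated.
subi R3, $1878684; andi R7, $663832; not R7; incr R7

@+1c  big-endian(dd 9c aa 9c) = 0xdd9caa9c
  opcode bits[31:26]=0x37: subi/RI
  [25:23] rd=3 = R3
  [22:0] imm=1878684 = $1878684
@+20  big-endian(a3 8a 21 18) = 0xa38a2118
  opcode bits[31:26]=0x28: andi/RI
  [25:23] rd=7 = R7
  [22:0] imm=663832 = $663832
@+24  big-endian(1f 80 00 00) = 0x1f800000
  opcode bits[31:26]=0x7: not/R
  [25:23] rd=7 = R7
@+28  big-endian(3f 80 00 00) = 0x3f800000
  opcode bits[31:26]=0xf: incr/R
  [25:23] rd=7 = R7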